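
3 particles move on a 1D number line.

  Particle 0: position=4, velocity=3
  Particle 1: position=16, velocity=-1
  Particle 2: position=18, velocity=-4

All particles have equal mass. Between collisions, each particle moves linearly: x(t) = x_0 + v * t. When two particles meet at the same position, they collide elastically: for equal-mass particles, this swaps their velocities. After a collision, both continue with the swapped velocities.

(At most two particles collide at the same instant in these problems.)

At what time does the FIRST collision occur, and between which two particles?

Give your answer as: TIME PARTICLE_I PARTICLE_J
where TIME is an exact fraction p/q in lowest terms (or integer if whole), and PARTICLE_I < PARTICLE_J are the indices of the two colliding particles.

Pair (0,1): pos 4,16 vel 3,-1 -> gap=12, closing at 4/unit, collide at t=3
Pair (1,2): pos 16,18 vel -1,-4 -> gap=2, closing at 3/unit, collide at t=2/3
Earliest collision: t=2/3 between 1 and 2

Answer: 2/3 1 2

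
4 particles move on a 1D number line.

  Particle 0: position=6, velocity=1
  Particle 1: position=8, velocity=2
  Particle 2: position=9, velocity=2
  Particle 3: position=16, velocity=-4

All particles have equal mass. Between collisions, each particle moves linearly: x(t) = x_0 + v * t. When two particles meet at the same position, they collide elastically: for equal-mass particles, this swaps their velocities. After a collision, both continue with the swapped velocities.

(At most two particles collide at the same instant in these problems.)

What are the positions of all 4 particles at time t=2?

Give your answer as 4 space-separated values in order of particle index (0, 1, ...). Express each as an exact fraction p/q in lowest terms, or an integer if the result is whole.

Answer: 8 8 12 13

Derivation:
Collision at t=7/6: particles 2 and 3 swap velocities; positions: p0=43/6 p1=31/3 p2=34/3 p3=34/3; velocities now: v0=1 v1=2 v2=-4 v3=2
Collision at t=4/3: particles 1 and 2 swap velocities; positions: p0=22/3 p1=32/3 p2=32/3 p3=35/3; velocities now: v0=1 v1=-4 v2=2 v3=2
Collision at t=2: particles 0 and 1 swap velocities; positions: p0=8 p1=8 p2=12 p3=13; velocities now: v0=-4 v1=1 v2=2 v3=2
Advance to t=2 (no further collisions before then); velocities: v0=-4 v1=1 v2=2 v3=2; positions = 8 8 12 13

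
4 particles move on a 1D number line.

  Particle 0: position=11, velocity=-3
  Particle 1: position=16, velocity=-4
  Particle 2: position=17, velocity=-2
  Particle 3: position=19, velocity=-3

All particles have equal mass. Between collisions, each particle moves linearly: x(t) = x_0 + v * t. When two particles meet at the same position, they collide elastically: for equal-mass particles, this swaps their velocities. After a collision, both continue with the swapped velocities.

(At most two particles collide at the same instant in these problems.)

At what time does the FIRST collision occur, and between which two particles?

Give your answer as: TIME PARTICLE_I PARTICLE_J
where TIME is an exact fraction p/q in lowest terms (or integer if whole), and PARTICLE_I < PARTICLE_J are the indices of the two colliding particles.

Pair (0,1): pos 11,16 vel -3,-4 -> gap=5, closing at 1/unit, collide at t=5
Pair (1,2): pos 16,17 vel -4,-2 -> not approaching (rel speed -2 <= 0)
Pair (2,3): pos 17,19 vel -2,-3 -> gap=2, closing at 1/unit, collide at t=2
Earliest collision: t=2 between 2 and 3

Answer: 2 2 3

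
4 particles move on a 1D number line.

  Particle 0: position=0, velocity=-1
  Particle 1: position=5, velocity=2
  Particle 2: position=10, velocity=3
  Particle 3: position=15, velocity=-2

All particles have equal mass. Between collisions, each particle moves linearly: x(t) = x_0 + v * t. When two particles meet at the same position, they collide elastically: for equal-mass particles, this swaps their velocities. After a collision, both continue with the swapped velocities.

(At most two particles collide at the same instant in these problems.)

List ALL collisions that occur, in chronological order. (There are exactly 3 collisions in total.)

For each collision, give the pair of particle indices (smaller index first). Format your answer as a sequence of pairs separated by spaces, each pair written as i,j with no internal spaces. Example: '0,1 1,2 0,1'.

Answer: 2,3 1,2 0,1

Derivation:
Collision at t=1: particles 2 and 3 swap velocities; positions: p0=-1 p1=7 p2=13 p3=13; velocities now: v0=-1 v1=2 v2=-2 v3=3
Collision at t=5/2: particles 1 and 2 swap velocities; positions: p0=-5/2 p1=10 p2=10 p3=35/2; velocities now: v0=-1 v1=-2 v2=2 v3=3
Collision at t=15: particles 0 and 1 swap velocities; positions: p0=-15 p1=-15 p2=35 p3=55; velocities now: v0=-2 v1=-1 v2=2 v3=3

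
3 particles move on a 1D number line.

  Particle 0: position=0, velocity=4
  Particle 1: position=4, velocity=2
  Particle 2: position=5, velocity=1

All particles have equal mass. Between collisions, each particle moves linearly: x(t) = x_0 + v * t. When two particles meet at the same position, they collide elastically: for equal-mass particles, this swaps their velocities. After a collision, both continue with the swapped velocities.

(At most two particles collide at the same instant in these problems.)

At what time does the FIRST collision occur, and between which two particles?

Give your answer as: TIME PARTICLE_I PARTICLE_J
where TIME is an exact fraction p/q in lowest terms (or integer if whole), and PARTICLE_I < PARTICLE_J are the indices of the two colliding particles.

Pair (0,1): pos 0,4 vel 4,2 -> gap=4, closing at 2/unit, collide at t=2
Pair (1,2): pos 4,5 vel 2,1 -> gap=1, closing at 1/unit, collide at t=1
Earliest collision: t=1 between 1 and 2

Answer: 1 1 2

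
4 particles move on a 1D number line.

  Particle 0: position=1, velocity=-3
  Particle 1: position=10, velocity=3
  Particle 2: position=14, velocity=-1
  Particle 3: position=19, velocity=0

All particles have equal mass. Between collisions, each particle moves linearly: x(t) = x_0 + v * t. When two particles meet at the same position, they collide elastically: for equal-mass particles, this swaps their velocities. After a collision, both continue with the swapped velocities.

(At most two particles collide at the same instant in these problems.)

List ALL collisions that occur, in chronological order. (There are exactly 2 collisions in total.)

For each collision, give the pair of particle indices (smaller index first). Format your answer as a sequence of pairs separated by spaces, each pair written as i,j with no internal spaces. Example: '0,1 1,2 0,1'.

Collision at t=1: particles 1 and 2 swap velocities; positions: p0=-2 p1=13 p2=13 p3=19; velocities now: v0=-3 v1=-1 v2=3 v3=0
Collision at t=3: particles 2 and 3 swap velocities; positions: p0=-8 p1=11 p2=19 p3=19; velocities now: v0=-3 v1=-1 v2=0 v3=3

Answer: 1,2 2,3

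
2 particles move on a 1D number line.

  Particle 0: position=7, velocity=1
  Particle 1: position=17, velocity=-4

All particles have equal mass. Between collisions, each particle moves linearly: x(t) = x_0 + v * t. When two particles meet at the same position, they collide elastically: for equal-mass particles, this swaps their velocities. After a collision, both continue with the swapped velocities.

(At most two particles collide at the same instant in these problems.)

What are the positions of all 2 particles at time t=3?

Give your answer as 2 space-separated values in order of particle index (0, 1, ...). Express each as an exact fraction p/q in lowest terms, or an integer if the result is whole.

Answer: 5 10

Derivation:
Collision at t=2: particles 0 and 1 swap velocities; positions: p0=9 p1=9; velocities now: v0=-4 v1=1
Advance to t=3 (no further collisions before then); velocities: v0=-4 v1=1; positions = 5 10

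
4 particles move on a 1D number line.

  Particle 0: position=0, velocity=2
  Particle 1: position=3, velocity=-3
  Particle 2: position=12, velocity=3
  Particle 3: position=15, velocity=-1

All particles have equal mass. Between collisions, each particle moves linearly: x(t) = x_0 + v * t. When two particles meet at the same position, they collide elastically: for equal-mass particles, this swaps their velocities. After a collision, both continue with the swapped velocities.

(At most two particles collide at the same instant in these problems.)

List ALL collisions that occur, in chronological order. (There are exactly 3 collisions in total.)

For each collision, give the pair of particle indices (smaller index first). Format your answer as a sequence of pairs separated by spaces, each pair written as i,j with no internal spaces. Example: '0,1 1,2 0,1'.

Answer: 0,1 2,3 1,2

Derivation:
Collision at t=3/5: particles 0 and 1 swap velocities; positions: p0=6/5 p1=6/5 p2=69/5 p3=72/5; velocities now: v0=-3 v1=2 v2=3 v3=-1
Collision at t=3/4: particles 2 and 3 swap velocities; positions: p0=3/4 p1=3/2 p2=57/4 p3=57/4; velocities now: v0=-3 v1=2 v2=-1 v3=3
Collision at t=5: particles 1 and 2 swap velocities; positions: p0=-12 p1=10 p2=10 p3=27; velocities now: v0=-3 v1=-1 v2=2 v3=3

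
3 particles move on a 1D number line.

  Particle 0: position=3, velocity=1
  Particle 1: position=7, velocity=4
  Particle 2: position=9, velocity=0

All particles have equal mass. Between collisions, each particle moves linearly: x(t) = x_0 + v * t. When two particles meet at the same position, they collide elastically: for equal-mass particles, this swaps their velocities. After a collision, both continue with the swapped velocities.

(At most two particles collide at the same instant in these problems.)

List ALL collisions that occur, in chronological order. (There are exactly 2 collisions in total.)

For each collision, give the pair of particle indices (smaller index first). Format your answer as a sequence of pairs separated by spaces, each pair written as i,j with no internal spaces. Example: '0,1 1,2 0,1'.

Answer: 1,2 0,1

Derivation:
Collision at t=1/2: particles 1 and 2 swap velocities; positions: p0=7/2 p1=9 p2=9; velocities now: v0=1 v1=0 v2=4
Collision at t=6: particles 0 and 1 swap velocities; positions: p0=9 p1=9 p2=31; velocities now: v0=0 v1=1 v2=4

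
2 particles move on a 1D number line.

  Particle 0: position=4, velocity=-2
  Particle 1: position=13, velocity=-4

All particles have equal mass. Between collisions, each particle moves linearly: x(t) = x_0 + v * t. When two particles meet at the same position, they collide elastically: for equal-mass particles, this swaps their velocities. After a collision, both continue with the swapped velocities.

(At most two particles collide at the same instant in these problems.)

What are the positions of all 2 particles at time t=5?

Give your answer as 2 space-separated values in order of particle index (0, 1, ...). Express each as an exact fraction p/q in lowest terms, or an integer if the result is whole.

Answer: -7 -6

Derivation:
Collision at t=9/2: particles 0 and 1 swap velocities; positions: p0=-5 p1=-5; velocities now: v0=-4 v1=-2
Advance to t=5 (no further collisions before then); velocities: v0=-4 v1=-2; positions = -7 -6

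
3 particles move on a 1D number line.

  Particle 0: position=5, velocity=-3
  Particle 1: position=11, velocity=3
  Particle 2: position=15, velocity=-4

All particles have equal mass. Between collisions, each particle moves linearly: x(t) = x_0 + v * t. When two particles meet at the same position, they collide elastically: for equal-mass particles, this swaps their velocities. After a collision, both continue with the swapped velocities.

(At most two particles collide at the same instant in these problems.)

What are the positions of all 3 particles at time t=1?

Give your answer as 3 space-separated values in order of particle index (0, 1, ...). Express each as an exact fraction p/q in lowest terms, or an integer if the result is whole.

Collision at t=4/7: particles 1 and 2 swap velocities; positions: p0=23/7 p1=89/7 p2=89/7; velocities now: v0=-3 v1=-4 v2=3
Advance to t=1 (no further collisions before then); velocities: v0=-3 v1=-4 v2=3; positions = 2 11 14

Answer: 2 11 14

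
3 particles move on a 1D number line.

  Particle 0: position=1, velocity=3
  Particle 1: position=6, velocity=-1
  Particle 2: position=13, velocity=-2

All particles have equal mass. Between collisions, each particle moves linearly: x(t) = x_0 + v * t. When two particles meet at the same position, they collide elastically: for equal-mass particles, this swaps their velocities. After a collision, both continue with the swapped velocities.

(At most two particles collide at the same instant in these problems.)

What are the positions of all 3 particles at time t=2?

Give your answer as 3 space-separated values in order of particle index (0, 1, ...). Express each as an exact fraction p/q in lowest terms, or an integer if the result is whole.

Collision at t=5/4: particles 0 and 1 swap velocities; positions: p0=19/4 p1=19/4 p2=21/2; velocities now: v0=-1 v1=3 v2=-2
Advance to t=2 (no further collisions before then); velocities: v0=-1 v1=3 v2=-2; positions = 4 7 9

Answer: 4 7 9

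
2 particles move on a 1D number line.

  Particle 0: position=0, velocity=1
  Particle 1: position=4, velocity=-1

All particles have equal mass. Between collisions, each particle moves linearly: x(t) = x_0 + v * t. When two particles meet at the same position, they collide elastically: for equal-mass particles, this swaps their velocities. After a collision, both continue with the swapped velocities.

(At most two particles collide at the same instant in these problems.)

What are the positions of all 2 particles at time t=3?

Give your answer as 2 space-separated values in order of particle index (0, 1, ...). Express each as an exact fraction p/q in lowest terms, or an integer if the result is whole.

Answer: 1 3

Derivation:
Collision at t=2: particles 0 and 1 swap velocities; positions: p0=2 p1=2; velocities now: v0=-1 v1=1
Advance to t=3 (no further collisions before then); velocities: v0=-1 v1=1; positions = 1 3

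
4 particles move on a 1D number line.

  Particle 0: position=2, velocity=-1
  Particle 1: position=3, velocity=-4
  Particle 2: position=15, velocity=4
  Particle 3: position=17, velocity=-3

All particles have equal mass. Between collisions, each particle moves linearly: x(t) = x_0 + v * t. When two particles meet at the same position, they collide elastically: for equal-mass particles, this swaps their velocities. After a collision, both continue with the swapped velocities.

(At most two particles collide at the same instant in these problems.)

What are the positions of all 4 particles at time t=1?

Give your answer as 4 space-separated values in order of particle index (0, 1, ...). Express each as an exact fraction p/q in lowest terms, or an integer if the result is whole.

Collision at t=2/7: particles 2 and 3 swap velocities; positions: p0=12/7 p1=13/7 p2=113/7 p3=113/7; velocities now: v0=-1 v1=-4 v2=-3 v3=4
Collision at t=1/3: particles 0 and 1 swap velocities; positions: p0=5/3 p1=5/3 p2=16 p3=49/3; velocities now: v0=-4 v1=-1 v2=-3 v3=4
Advance to t=1 (no further collisions before then); velocities: v0=-4 v1=-1 v2=-3 v3=4; positions = -1 1 14 19

Answer: -1 1 14 19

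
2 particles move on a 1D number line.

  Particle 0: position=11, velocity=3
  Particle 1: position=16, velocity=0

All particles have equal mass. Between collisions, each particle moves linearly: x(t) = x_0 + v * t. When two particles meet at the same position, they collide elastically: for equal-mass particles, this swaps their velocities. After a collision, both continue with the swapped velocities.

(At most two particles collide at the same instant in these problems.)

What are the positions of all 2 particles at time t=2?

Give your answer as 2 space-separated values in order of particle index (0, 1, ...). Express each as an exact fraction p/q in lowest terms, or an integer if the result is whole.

Collision at t=5/3: particles 0 and 1 swap velocities; positions: p0=16 p1=16; velocities now: v0=0 v1=3
Advance to t=2 (no further collisions before then); velocities: v0=0 v1=3; positions = 16 17

Answer: 16 17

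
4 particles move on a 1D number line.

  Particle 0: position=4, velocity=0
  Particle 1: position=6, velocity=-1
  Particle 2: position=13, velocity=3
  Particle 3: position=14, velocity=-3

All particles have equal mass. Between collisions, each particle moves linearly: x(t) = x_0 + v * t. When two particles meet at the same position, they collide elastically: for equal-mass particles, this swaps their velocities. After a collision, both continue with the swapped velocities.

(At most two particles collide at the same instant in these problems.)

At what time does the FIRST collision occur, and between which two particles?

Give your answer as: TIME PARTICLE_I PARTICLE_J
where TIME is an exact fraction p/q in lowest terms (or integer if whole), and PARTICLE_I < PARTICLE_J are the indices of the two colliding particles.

Pair (0,1): pos 4,6 vel 0,-1 -> gap=2, closing at 1/unit, collide at t=2
Pair (1,2): pos 6,13 vel -1,3 -> not approaching (rel speed -4 <= 0)
Pair (2,3): pos 13,14 vel 3,-3 -> gap=1, closing at 6/unit, collide at t=1/6
Earliest collision: t=1/6 between 2 and 3

Answer: 1/6 2 3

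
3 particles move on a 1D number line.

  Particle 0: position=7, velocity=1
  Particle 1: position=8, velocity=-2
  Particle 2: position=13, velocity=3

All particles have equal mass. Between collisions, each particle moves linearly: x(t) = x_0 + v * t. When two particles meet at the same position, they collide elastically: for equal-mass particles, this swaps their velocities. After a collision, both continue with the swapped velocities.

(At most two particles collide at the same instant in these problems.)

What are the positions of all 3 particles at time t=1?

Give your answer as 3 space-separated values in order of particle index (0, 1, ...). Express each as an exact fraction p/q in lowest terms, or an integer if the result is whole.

Answer: 6 8 16

Derivation:
Collision at t=1/3: particles 0 and 1 swap velocities; positions: p0=22/3 p1=22/3 p2=14; velocities now: v0=-2 v1=1 v2=3
Advance to t=1 (no further collisions before then); velocities: v0=-2 v1=1 v2=3; positions = 6 8 16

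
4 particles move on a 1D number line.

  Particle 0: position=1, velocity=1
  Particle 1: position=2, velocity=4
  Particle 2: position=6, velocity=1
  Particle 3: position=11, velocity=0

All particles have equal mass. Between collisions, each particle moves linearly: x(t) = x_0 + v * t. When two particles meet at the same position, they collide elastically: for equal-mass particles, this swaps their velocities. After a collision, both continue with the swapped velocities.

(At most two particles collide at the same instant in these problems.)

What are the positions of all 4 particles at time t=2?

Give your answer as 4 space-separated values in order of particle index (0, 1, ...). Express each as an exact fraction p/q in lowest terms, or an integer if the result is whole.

Answer: 3 8 10 11

Derivation:
Collision at t=4/3: particles 1 and 2 swap velocities; positions: p0=7/3 p1=22/3 p2=22/3 p3=11; velocities now: v0=1 v1=1 v2=4 v3=0
Advance to t=2 (no further collisions before then); velocities: v0=1 v1=1 v2=4 v3=0; positions = 3 8 10 11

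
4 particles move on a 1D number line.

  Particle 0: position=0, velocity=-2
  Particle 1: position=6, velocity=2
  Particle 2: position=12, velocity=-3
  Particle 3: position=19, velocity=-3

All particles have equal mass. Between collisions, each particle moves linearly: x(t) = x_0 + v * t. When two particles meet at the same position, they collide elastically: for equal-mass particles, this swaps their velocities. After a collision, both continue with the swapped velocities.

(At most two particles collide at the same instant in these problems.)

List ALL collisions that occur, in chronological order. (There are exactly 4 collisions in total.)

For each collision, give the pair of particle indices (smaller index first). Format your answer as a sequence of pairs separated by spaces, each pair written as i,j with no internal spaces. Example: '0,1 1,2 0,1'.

Collision at t=6/5: particles 1 and 2 swap velocities; positions: p0=-12/5 p1=42/5 p2=42/5 p3=77/5; velocities now: v0=-2 v1=-3 v2=2 v3=-3
Collision at t=13/5: particles 2 and 3 swap velocities; positions: p0=-26/5 p1=21/5 p2=56/5 p3=56/5; velocities now: v0=-2 v1=-3 v2=-3 v3=2
Collision at t=12: particles 0 and 1 swap velocities; positions: p0=-24 p1=-24 p2=-17 p3=30; velocities now: v0=-3 v1=-2 v2=-3 v3=2
Collision at t=19: particles 1 and 2 swap velocities; positions: p0=-45 p1=-38 p2=-38 p3=44; velocities now: v0=-3 v1=-3 v2=-2 v3=2

Answer: 1,2 2,3 0,1 1,2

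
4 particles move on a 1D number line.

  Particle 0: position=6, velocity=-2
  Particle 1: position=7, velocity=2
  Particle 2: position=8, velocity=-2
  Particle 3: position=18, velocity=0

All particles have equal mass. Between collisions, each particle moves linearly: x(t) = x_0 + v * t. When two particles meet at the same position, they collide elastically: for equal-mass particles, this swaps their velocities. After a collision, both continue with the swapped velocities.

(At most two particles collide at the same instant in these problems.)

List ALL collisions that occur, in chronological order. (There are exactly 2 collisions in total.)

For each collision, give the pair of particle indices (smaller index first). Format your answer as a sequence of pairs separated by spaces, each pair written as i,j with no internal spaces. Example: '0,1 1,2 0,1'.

Answer: 1,2 2,3

Derivation:
Collision at t=1/4: particles 1 and 2 swap velocities; positions: p0=11/2 p1=15/2 p2=15/2 p3=18; velocities now: v0=-2 v1=-2 v2=2 v3=0
Collision at t=11/2: particles 2 and 3 swap velocities; positions: p0=-5 p1=-3 p2=18 p3=18; velocities now: v0=-2 v1=-2 v2=0 v3=2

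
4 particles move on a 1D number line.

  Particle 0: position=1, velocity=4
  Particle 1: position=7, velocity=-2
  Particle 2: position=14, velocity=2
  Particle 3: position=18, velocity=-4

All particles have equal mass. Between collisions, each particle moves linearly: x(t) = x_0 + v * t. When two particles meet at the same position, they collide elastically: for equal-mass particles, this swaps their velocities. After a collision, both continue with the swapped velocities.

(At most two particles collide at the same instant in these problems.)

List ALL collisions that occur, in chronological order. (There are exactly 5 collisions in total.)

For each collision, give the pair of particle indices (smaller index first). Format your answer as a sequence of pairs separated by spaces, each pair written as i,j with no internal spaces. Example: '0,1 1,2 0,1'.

Answer: 2,3 0,1 1,2 0,1 2,3

Derivation:
Collision at t=2/3: particles 2 and 3 swap velocities; positions: p0=11/3 p1=17/3 p2=46/3 p3=46/3; velocities now: v0=4 v1=-2 v2=-4 v3=2
Collision at t=1: particles 0 and 1 swap velocities; positions: p0=5 p1=5 p2=14 p3=16; velocities now: v0=-2 v1=4 v2=-4 v3=2
Collision at t=17/8: particles 1 and 2 swap velocities; positions: p0=11/4 p1=19/2 p2=19/2 p3=73/4; velocities now: v0=-2 v1=-4 v2=4 v3=2
Collision at t=11/2: particles 0 and 1 swap velocities; positions: p0=-4 p1=-4 p2=23 p3=25; velocities now: v0=-4 v1=-2 v2=4 v3=2
Collision at t=13/2: particles 2 and 3 swap velocities; positions: p0=-8 p1=-6 p2=27 p3=27; velocities now: v0=-4 v1=-2 v2=2 v3=4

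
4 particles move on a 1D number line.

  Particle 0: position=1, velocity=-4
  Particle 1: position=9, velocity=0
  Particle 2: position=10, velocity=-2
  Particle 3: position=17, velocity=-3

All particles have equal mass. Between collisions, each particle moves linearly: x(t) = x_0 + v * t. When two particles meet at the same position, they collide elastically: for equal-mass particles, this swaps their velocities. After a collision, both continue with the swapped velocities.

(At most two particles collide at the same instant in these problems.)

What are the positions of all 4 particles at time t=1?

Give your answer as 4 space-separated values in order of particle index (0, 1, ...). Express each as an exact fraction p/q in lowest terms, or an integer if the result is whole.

Collision at t=1/2: particles 1 and 2 swap velocities; positions: p0=-1 p1=9 p2=9 p3=31/2; velocities now: v0=-4 v1=-2 v2=0 v3=-3
Advance to t=1 (no further collisions before then); velocities: v0=-4 v1=-2 v2=0 v3=-3; positions = -3 8 9 14

Answer: -3 8 9 14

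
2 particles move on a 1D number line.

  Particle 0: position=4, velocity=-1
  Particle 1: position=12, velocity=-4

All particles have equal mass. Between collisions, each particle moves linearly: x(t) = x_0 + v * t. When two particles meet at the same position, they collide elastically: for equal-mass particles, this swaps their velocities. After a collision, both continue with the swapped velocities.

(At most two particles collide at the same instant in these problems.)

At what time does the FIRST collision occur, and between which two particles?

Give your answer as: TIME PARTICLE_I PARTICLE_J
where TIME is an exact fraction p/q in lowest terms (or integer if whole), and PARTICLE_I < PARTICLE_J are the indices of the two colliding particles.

Answer: 8/3 0 1

Derivation:
Pair (0,1): pos 4,12 vel -1,-4 -> gap=8, closing at 3/unit, collide at t=8/3
Earliest collision: t=8/3 between 0 and 1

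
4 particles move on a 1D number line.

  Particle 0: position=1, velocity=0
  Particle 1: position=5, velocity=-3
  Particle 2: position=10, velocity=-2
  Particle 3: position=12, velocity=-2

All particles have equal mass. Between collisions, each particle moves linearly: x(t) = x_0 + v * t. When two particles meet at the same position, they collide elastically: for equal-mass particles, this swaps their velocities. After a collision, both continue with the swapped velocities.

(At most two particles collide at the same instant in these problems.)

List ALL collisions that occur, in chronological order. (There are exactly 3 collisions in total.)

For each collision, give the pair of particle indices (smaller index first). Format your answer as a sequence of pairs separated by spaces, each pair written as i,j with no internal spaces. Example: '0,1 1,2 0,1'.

Answer: 0,1 1,2 2,3

Derivation:
Collision at t=4/3: particles 0 and 1 swap velocities; positions: p0=1 p1=1 p2=22/3 p3=28/3; velocities now: v0=-3 v1=0 v2=-2 v3=-2
Collision at t=9/2: particles 1 and 2 swap velocities; positions: p0=-17/2 p1=1 p2=1 p3=3; velocities now: v0=-3 v1=-2 v2=0 v3=-2
Collision at t=11/2: particles 2 and 3 swap velocities; positions: p0=-23/2 p1=-1 p2=1 p3=1; velocities now: v0=-3 v1=-2 v2=-2 v3=0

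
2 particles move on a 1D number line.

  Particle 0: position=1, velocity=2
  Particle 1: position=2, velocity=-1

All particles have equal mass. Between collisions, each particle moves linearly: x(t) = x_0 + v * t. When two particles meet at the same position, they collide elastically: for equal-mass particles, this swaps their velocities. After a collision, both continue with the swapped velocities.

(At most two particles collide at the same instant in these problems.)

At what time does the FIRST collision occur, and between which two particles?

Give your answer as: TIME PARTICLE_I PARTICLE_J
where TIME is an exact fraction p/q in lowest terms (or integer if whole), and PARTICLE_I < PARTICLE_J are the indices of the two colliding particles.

Pair (0,1): pos 1,2 vel 2,-1 -> gap=1, closing at 3/unit, collide at t=1/3
Earliest collision: t=1/3 between 0 and 1

Answer: 1/3 0 1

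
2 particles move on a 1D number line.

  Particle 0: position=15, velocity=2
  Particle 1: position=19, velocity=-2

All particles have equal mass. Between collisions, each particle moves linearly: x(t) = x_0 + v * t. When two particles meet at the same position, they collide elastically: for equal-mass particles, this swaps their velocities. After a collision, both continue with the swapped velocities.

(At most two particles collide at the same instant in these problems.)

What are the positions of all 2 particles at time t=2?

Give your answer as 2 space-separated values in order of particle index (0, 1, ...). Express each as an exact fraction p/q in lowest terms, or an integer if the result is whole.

Collision at t=1: particles 0 and 1 swap velocities; positions: p0=17 p1=17; velocities now: v0=-2 v1=2
Advance to t=2 (no further collisions before then); velocities: v0=-2 v1=2; positions = 15 19

Answer: 15 19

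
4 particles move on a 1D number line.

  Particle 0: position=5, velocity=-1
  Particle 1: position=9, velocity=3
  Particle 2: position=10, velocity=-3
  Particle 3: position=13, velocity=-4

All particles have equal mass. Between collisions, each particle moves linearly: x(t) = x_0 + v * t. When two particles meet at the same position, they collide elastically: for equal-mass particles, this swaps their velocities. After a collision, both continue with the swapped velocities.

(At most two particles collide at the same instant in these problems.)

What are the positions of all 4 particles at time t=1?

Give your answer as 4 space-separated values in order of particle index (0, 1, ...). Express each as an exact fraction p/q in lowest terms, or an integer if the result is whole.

Collision at t=1/6: particles 1 and 2 swap velocities; positions: p0=29/6 p1=19/2 p2=19/2 p3=37/3; velocities now: v0=-1 v1=-3 v2=3 v3=-4
Collision at t=4/7: particles 2 and 3 swap velocities; positions: p0=31/7 p1=58/7 p2=75/7 p3=75/7; velocities now: v0=-1 v1=-3 v2=-4 v3=3
Advance to t=1 (no further collisions before then); velocities: v0=-1 v1=-3 v2=-4 v3=3; positions = 4 7 9 12

Answer: 4 7 9 12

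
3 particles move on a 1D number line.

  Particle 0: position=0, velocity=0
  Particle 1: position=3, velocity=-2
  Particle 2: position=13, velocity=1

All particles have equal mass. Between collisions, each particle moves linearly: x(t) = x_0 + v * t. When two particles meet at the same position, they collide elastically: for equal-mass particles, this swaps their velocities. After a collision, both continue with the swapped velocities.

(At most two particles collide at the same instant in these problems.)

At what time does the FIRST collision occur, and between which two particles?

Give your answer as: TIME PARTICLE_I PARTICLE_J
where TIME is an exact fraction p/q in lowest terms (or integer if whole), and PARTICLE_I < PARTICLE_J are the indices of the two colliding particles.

Pair (0,1): pos 0,3 vel 0,-2 -> gap=3, closing at 2/unit, collide at t=3/2
Pair (1,2): pos 3,13 vel -2,1 -> not approaching (rel speed -3 <= 0)
Earliest collision: t=3/2 between 0 and 1

Answer: 3/2 0 1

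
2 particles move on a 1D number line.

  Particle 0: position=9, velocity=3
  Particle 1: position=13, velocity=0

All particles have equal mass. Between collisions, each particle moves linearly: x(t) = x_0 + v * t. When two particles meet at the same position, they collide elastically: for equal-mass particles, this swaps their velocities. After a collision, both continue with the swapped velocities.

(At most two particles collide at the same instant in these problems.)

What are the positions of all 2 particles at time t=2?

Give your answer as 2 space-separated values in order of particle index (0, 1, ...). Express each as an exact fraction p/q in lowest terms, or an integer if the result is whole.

Collision at t=4/3: particles 0 and 1 swap velocities; positions: p0=13 p1=13; velocities now: v0=0 v1=3
Advance to t=2 (no further collisions before then); velocities: v0=0 v1=3; positions = 13 15

Answer: 13 15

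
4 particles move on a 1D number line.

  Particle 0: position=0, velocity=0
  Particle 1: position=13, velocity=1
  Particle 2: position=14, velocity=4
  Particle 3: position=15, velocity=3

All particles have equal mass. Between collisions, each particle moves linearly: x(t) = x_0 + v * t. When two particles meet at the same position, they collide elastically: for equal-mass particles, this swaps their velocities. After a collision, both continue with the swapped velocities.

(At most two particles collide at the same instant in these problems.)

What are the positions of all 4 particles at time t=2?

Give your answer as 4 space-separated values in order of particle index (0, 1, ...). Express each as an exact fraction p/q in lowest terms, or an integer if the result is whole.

Answer: 0 15 21 22

Derivation:
Collision at t=1: particles 2 and 3 swap velocities; positions: p0=0 p1=14 p2=18 p3=18; velocities now: v0=0 v1=1 v2=3 v3=4
Advance to t=2 (no further collisions before then); velocities: v0=0 v1=1 v2=3 v3=4; positions = 0 15 21 22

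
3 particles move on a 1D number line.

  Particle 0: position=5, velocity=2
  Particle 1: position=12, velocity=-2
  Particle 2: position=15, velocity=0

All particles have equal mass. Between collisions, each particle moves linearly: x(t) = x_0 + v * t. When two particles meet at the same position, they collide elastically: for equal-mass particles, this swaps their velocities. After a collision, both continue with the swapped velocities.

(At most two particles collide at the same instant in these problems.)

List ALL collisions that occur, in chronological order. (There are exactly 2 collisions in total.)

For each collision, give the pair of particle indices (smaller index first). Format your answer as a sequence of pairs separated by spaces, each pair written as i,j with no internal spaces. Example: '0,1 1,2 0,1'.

Answer: 0,1 1,2

Derivation:
Collision at t=7/4: particles 0 and 1 swap velocities; positions: p0=17/2 p1=17/2 p2=15; velocities now: v0=-2 v1=2 v2=0
Collision at t=5: particles 1 and 2 swap velocities; positions: p0=2 p1=15 p2=15; velocities now: v0=-2 v1=0 v2=2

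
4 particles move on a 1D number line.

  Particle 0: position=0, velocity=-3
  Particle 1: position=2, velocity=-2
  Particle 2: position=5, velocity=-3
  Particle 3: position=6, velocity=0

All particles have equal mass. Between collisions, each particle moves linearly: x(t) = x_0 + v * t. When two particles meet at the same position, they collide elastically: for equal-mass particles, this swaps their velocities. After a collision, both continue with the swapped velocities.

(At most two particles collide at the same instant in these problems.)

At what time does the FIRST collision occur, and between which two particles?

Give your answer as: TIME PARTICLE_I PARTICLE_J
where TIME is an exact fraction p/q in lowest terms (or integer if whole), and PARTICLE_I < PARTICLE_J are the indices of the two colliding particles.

Answer: 3 1 2

Derivation:
Pair (0,1): pos 0,2 vel -3,-2 -> not approaching (rel speed -1 <= 0)
Pair (1,2): pos 2,5 vel -2,-3 -> gap=3, closing at 1/unit, collide at t=3
Pair (2,3): pos 5,6 vel -3,0 -> not approaching (rel speed -3 <= 0)
Earliest collision: t=3 between 1 and 2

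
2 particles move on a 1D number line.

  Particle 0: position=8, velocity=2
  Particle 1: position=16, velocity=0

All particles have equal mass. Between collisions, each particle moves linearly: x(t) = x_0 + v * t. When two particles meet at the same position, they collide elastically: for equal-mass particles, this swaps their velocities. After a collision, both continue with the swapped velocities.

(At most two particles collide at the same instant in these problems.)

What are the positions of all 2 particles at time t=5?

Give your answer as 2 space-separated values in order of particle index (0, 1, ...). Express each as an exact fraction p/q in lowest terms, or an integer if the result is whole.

Collision at t=4: particles 0 and 1 swap velocities; positions: p0=16 p1=16; velocities now: v0=0 v1=2
Advance to t=5 (no further collisions before then); velocities: v0=0 v1=2; positions = 16 18

Answer: 16 18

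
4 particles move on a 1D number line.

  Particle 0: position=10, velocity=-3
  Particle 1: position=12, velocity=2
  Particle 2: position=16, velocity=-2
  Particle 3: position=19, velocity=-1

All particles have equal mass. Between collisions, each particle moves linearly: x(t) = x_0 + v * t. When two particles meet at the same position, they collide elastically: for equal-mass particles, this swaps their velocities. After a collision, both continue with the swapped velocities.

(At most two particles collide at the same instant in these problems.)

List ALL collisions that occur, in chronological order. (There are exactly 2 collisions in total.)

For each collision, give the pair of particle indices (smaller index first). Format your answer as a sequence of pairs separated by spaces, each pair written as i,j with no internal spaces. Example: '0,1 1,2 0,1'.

Collision at t=1: particles 1 and 2 swap velocities; positions: p0=7 p1=14 p2=14 p3=18; velocities now: v0=-3 v1=-2 v2=2 v3=-1
Collision at t=7/3: particles 2 and 3 swap velocities; positions: p0=3 p1=34/3 p2=50/3 p3=50/3; velocities now: v0=-3 v1=-2 v2=-1 v3=2

Answer: 1,2 2,3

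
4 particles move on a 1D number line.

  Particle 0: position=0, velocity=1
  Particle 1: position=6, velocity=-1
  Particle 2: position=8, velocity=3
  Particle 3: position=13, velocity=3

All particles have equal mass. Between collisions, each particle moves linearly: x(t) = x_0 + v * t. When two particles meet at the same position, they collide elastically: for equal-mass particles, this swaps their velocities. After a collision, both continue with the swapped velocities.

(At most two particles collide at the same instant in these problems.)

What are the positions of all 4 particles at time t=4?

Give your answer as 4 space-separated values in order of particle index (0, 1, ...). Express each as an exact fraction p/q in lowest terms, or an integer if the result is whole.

Collision at t=3: particles 0 and 1 swap velocities; positions: p0=3 p1=3 p2=17 p3=22; velocities now: v0=-1 v1=1 v2=3 v3=3
Advance to t=4 (no further collisions before then); velocities: v0=-1 v1=1 v2=3 v3=3; positions = 2 4 20 25

Answer: 2 4 20 25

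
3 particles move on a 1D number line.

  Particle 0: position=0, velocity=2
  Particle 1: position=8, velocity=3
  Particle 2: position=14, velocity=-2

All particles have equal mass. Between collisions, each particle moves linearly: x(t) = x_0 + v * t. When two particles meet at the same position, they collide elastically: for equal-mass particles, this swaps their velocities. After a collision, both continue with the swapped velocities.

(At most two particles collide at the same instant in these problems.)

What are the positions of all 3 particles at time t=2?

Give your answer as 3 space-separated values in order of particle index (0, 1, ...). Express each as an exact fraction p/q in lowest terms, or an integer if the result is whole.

Collision at t=6/5: particles 1 and 2 swap velocities; positions: p0=12/5 p1=58/5 p2=58/5; velocities now: v0=2 v1=-2 v2=3
Advance to t=2 (no further collisions before then); velocities: v0=2 v1=-2 v2=3; positions = 4 10 14

Answer: 4 10 14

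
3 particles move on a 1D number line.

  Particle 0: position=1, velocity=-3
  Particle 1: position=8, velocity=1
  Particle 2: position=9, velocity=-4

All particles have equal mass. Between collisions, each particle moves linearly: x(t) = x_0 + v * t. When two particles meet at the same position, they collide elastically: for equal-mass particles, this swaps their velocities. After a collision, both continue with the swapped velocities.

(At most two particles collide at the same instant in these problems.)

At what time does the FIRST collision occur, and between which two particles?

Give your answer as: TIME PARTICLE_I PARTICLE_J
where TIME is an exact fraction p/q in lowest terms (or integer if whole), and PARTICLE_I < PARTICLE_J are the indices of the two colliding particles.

Answer: 1/5 1 2

Derivation:
Pair (0,1): pos 1,8 vel -3,1 -> not approaching (rel speed -4 <= 0)
Pair (1,2): pos 8,9 vel 1,-4 -> gap=1, closing at 5/unit, collide at t=1/5
Earliest collision: t=1/5 between 1 and 2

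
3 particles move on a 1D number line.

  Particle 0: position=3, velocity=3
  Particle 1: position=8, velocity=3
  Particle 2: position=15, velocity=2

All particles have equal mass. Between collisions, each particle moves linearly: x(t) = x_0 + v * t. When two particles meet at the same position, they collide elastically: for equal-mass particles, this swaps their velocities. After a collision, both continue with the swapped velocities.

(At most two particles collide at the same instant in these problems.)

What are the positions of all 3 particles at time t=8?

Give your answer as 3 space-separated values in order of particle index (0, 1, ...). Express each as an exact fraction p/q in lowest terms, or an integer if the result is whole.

Answer: 27 31 32

Derivation:
Collision at t=7: particles 1 and 2 swap velocities; positions: p0=24 p1=29 p2=29; velocities now: v0=3 v1=2 v2=3
Advance to t=8 (no further collisions before then); velocities: v0=3 v1=2 v2=3; positions = 27 31 32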